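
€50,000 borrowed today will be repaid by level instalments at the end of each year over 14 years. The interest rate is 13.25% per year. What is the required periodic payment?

€8,031.98

Level ordinary annuity; solve PV = PMT × [(1 − (1+r)^−n)/r] for PMT.
Periodic rate r = 0.1325 per year.
With n = 14: PMT = 50,000 / ([(1 − (1+r)^−n)/r]) = €8,031.98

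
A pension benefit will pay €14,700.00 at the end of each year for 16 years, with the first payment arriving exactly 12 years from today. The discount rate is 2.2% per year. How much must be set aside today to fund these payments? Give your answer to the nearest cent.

€154,642.13

Ordinary annuity of 16 payments, first payment at period 12.
Periodic rate r = 0.022 per year.
The ordinary-annuity PV formula values the stream one period before the first payment (period 11); discount that back 11 periods:
PV₀ = 14,700 × [1 − (1+r)^−16] / r × (1+r)^−11 = €154,642.13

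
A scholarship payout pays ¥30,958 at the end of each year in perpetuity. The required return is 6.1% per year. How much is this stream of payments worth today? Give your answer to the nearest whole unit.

¥507,508

Periodic rate r = 0.061 per year.
Level perpetuity: PV = PMT / r = 30,958 / (0.061) = ¥507,508.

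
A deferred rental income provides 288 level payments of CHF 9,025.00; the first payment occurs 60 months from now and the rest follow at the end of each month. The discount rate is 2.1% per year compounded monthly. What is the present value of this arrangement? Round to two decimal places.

CHF 1,840,308.27

Ordinary annuity of 288 payments, first payment at period 60.
Periodic rate r = 0.021/12 per month; n is counted in months.
The ordinary-annuity PV formula values the stream one period before the first payment (period 59); discount that back 59 periods:
PV₀ = 9,025 × [1 − (1+r)^−288] / r × (1+r)^−59 = CHF 1,840,308.27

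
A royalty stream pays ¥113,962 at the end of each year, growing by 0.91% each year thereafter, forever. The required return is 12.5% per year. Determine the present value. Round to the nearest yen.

Periodic rate r = 0.125 per year.
Growing perpetuity (Gordon): PV = PMT₁ / (r − g) = 113,962 / (r − 0.0091) = ¥983,279.

¥983,279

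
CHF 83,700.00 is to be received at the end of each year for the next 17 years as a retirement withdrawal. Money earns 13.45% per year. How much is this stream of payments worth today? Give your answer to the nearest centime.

This is an ordinary annuity: 17 payments of CHF 83,700.00 at the end of each year.
Periodic rate r = 0.1345 per year.
PV = PMT × [(1 − (1+r)^−n)/r] = 83,700 × [1 − (1+r)^−17] / r = CHF 549,472.09

CHF 549,472.09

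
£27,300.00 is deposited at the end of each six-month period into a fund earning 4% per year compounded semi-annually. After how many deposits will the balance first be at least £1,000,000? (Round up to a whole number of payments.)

28 payments

Periodic rate r = 0.04/2 per half-year; n is counted in half-years.
Ordinary annuity FV: 1,000,000 = 27,300 × [((1+r)^n − 1)/r].
(1+r)^n = 1 + 1,000,000 × r / 27,300, so n = ln(1 + 1,000,000·r/27,300) / ln(1+r) = 27.76.
Round up to a whole number of payments: n = 28.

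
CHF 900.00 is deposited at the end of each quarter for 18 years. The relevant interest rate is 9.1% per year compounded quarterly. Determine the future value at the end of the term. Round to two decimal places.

CHF 160,271.20

This is an ordinary annuity: 72 deposits of CHF 900.00 at the end of each quarter.
Periodic rate r = 0.091/4 per quarter; n is counted in quarters.
FV = PMT × [((1+r)^n − 1)/r] = 900 × [(1+r)^72 − 1] / r = CHF 160,271.20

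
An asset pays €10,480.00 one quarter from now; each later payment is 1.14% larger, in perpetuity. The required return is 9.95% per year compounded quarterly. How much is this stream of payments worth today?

€777,736.55

Periodic rate r = 0.0995/4 per quarter.
Growing perpetuity (Gordon): PV = PMT₁ / (r − g) = 10,480 / (r − 0.0114) = €777,736.55.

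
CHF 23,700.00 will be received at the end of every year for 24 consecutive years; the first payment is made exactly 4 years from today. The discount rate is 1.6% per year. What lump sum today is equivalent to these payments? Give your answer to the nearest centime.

CHF 447,430.53

Ordinary annuity of 24 payments, first payment at period 4.
Periodic rate r = 0.016 per year.
The ordinary-annuity PV formula values the stream one period before the first payment (period 3); discount that back 3 periods:
PV₀ = 23,700 × [1 − (1+r)^−24] / r × (1+r)^−3 = CHF 447,430.53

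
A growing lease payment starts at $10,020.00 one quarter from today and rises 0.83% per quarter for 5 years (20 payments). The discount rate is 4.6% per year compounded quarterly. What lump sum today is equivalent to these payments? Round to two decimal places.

$192,278.70

Periodic rate r = 0.046/4 per quarter; n is counted in quarters.
Growing ordinary annuity: PV = PMT₁ × [1 − ((1+g)/(1+r))^n] / (r − g) = 10,020 × [1 − ((1+0.0083)/(1+r))^20] / (r − 0.0083) = $192,278.70.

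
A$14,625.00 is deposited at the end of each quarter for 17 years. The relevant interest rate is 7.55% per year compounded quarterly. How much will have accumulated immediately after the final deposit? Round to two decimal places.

A$1,988,481.44

This is an ordinary annuity: 68 deposits of A$14,625.00 at the end of each quarter.
Periodic rate r = 0.0755/4 per quarter; n is counted in quarters.
FV = PMT × [((1+r)^n − 1)/r] = 14,625 × [(1+r)^68 − 1] / r = A$1,988,481.44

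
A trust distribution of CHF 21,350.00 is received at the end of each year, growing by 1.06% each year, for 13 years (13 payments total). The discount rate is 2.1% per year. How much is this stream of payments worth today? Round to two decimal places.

Periodic rate r = 0.021 per year.
Growing ordinary annuity: PV = PMT₁ × [1 − ((1+g)/(1+r))^n] / (r − g) = 21,350 × [1 − ((1+0.0106)/(1+r))^13] / (r − 0.0106) = CHF 255,832.33.

CHF 255,832.33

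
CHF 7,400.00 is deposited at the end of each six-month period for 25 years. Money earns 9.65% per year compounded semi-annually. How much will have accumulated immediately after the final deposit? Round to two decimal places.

This is an ordinary annuity: 50 deposits of CHF 7,400.00 at the end of each six-month period.
Periodic rate r = 0.0965/2 per half-year; n is counted in half-years.
FV = PMT × [((1+r)^n − 1)/r] = 7,400 × [(1+r)^50 − 1] / r = CHF 1,464,630.03

CHF 1,464,630.03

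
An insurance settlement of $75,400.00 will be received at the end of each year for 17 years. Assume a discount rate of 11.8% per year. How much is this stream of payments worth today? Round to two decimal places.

$543,047.70

This is an ordinary annuity: 17 payments of $75,400.00 at the end of each year.
Periodic rate r = 0.118 per year.
PV = PMT × [(1 − (1+r)^−n)/r] = 75,400 × [1 − (1+r)^−17] / r = $543,047.70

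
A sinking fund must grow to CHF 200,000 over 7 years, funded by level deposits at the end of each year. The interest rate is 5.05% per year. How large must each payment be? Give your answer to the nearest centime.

Level ordinary annuity; solve FV = PMT × [((1+r)^n − 1)/r] for PMT.
Periodic rate r = 0.0505 per year.
With n = 7: PMT = 200,000 / ([((1+r)^n − 1)/r]) = CHF 24,526.62

CHF 24,526.62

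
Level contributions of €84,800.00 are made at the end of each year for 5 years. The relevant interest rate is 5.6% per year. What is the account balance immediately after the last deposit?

€474,222.62

This is an ordinary annuity: 5 deposits of €84,800.00 at the end of each year.
Periodic rate r = 0.056 per year.
FV = PMT × [((1+r)^n − 1)/r] = 84,800 × [(1+r)^5 − 1] / r = €474,222.62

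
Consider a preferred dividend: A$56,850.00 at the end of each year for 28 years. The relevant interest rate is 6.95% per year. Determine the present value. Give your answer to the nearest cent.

A$693,338.11

This is an ordinary annuity: 28 payments of A$56,850.00 at the end of each year.
Periodic rate r = 0.0695 per year.
PV = PMT × [(1 − (1+r)^−n)/r] = 56,850 × [1 − (1+r)^−28] / r = A$693,338.11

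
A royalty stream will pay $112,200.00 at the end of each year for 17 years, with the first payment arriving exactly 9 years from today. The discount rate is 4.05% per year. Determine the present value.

$989,713.94

Ordinary annuity of 17 payments, first payment at period 9.
Periodic rate r = 0.0405 per year.
The ordinary-annuity PV formula values the stream one period before the first payment (period 8); discount that back 8 periods:
PV₀ = 112,200 × [1 − (1+r)^−17] / r × (1+r)^−8 = $989,713.94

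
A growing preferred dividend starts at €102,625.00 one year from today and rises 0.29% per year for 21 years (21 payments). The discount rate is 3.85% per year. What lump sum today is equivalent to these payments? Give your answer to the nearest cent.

Periodic rate r = 0.0385 per year.
Growing ordinary annuity: PV = PMT₁ × [1 − ((1+g)/(1+r))^n] / (r − g) = 102,625 × [1 − ((1+0.0029)/(1+r))^21] / (r − 0.0029) = €1,497,000.17.

€1,497,000.17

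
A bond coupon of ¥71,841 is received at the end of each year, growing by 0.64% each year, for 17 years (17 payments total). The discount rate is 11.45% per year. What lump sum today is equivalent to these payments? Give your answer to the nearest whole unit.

¥547,282

Periodic rate r = 0.1145 per year.
Growing ordinary annuity: PV = PMT₁ × [1 − ((1+g)/(1+r))^n] / (r − g) = 71,841 × [1 − ((1+0.0064)/(1+r))^17] / (r − 0.0064) = ¥547,282.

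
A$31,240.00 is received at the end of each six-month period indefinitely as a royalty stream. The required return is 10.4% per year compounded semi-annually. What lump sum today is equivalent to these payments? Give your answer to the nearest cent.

A$600,769.23

Periodic rate r = 0.104/2 per half-year.
Level perpetuity: PV = PMT / r = 31,240 / (0.104/2) = A$600,769.23.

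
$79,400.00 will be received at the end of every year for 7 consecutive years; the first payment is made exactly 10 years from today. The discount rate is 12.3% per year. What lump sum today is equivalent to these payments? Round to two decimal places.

$126,358.75

Ordinary annuity of 7 payments, first payment at period 10.
Periodic rate r = 0.123 per year.
The ordinary-annuity PV formula values the stream one period before the first payment (period 9); discount that back 9 periods:
PV₀ = 79,400 × [1 − (1+r)^−7] / r × (1+r)^−9 = $126,358.75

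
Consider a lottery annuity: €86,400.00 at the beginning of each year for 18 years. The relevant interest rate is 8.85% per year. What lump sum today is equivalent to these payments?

€831,737.60

This is an annuity due: 18 payments of €86,400.00 at the beginning of each year.
Periodic rate r = 0.0885 per year.
PV = PMT × [(1 − (1+r)^−n)/r] × (1+r) = 86,400 × [1 − (1+r)^−18] / r × (1+r) = €831,737.60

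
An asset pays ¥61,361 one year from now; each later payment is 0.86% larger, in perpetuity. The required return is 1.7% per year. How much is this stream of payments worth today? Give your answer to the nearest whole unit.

¥7,304,881

Periodic rate r = 0.017 per year.
Growing perpetuity (Gordon): PV = PMT₁ / (r − g) = 61,361 / (r − 0.0086) = ¥7,304,881.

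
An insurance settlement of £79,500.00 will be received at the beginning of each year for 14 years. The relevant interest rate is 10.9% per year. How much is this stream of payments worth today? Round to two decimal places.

This is an annuity due: 14 payments of £79,500.00 at the beginning of each year.
Periodic rate r = 0.109 per year.
PV = PMT × [(1 − (1+r)^−n)/r] × (1+r) = 79,500 × [1 − (1+r)^−14] / r × (1+r) = £618,824.14

£618,824.14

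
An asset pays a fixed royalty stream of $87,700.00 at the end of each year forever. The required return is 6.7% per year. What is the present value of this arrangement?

$1,308,955.22

Periodic rate r = 0.067 per year.
Level perpetuity: PV = PMT / r = 87,700 / (0.067) = $1,308,955.22.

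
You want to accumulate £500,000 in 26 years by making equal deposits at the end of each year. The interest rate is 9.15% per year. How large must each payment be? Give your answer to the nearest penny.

Level ordinary annuity; solve FV = PMT × [((1+r)^n − 1)/r] for PMT.
Periodic rate r = 0.0915 per year.
With n = 26: PMT = 500,000 / ([((1+r)^n − 1)/r]) = £5,233.77

£5,233.77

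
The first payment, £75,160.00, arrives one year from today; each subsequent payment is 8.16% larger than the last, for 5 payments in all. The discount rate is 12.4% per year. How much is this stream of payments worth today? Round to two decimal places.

Periodic rate r = 0.124 per year.
Growing ordinary annuity: PV = PMT₁ × [1 − ((1+g)/(1+r))^n] / (r − g) = 75,160 × [1 − ((1+0.0816)/(1+r))^5] / (r − 0.0816) = £310,051.00.

£310,051.00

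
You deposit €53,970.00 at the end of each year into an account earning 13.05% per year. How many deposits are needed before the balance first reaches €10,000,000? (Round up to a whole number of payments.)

27 payments

Periodic rate r = 0.1305 per year.
Ordinary annuity FV: 10,000,000 = 53,970 × [((1+r)^n − 1)/r].
(1+r)^n = 1 + 10,000,000 × r / 53,970, so n = ln(1 + 10,000,000·r/53,970) / ln(1+r) = 26.30.
Round up to a whole number of payments: n = 27.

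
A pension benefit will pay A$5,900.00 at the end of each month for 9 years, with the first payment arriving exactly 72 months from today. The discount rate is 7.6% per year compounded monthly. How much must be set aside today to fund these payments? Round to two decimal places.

Ordinary annuity of 108 payments, first payment at period 72.
Periodic rate r = 0.076/12 per month; n is counted in months.
The ordinary-annuity PV formula values the stream one period before the first payment (period 71); discount that back 71 periods:
PV₀ = 5,900 × [1 − (1+r)^−108] / r × (1+r)^−71 = A$294,138.79

A$294,138.79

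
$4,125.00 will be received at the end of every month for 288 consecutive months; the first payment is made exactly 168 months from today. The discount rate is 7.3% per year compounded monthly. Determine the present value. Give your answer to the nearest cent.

$203,333.10

Ordinary annuity of 288 payments, first payment at period 168.
Periodic rate r = 0.073/12 per month; n is counted in months.
The ordinary-annuity PV formula values the stream one period before the first payment (period 167); discount that back 167 periods:
PV₀ = 4,125 × [1 − (1+r)^−288] / r × (1+r)^−167 = $203,333.10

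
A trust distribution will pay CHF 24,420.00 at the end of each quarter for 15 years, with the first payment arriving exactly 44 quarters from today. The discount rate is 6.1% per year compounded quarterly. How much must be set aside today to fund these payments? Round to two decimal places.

CHF 498,423.39

Ordinary annuity of 60 payments, first payment at period 44.
Periodic rate r = 0.061/4 per quarter; n is counted in quarters.
The ordinary-annuity PV formula values the stream one period before the first payment (period 43); discount that back 43 periods:
PV₀ = 24,420 × [1 − (1+r)^−60] / r × (1+r)^−43 = CHF 498,423.39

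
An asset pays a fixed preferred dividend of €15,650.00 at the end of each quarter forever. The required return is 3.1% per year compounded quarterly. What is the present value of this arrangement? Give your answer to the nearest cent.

€2,019,354.84

Periodic rate r = 0.031/4 per quarter.
Level perpetuity: PV = PMT / r = 15,650 / (0.031/4) = €2,019,354.84.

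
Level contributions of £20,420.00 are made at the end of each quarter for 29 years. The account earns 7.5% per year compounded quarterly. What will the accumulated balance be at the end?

This is an ordinary annuity: 116 deposits of £20,420.00 at the end of each quarter.
Periodic rate r = 0.075/4 per quarter; n is counted in quarters.
FV = PMT × [((1+r)^n − 1)/r] = 20,420 × [(1+r)^116 − 1] / r = £8,305,972.36

£8,305,972.36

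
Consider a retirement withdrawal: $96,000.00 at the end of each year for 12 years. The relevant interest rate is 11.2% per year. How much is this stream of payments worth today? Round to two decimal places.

This is an ordinary annuity: 12 payments of $96,000.00 at the end of each year.
Periodic rate r = 0.112 per year.
PV = PMT × [(1 − (1+r)^−n)/r] = 96,000 × [1 − (1+r)^−12] / r = $617,372.35

$617,372.35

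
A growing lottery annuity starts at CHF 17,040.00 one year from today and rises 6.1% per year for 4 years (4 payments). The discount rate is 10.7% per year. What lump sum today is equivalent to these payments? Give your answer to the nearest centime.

CHF 57,839.22

Periodic rate r = 0.107 per year.
Growing ordinary annuity: PV = PMT₁ × [1 − ((1+g)/(1+r))^n] / (r − g) = 17,040 × [1 − ((1+0.061)/(1+r))^4] / (r − 0.061) = CHF 57,839.22.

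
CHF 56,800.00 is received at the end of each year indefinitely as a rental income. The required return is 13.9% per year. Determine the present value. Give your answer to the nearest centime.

CHF 408,633.09

Periodic rate r = 0.139 per year.
Level perpetuity: PV = PMT / r = 56,800 / (0.139) = CHF 408,633.09.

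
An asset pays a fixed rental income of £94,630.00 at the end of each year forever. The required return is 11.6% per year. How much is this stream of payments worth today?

£815,775.86

Periodic rate r = 0.116 per year.
Level perpetuity: PV = PMT / r = 94,630 / (0.116) = £815,775.86.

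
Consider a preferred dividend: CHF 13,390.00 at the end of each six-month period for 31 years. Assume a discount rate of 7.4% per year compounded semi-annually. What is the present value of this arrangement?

This is an ordinary annuity: 62 payments of CHF 13,390.00 at the end of each six-month period.
Periodic rate r = 0.074/2 per half-year; n is counted in half-years.
PV = PMT × [(1 − (1+r)^−n)/r] = 13,390 × [1 − (1+r)^−62] / r = CHF 323,847.03

CHF 323,847.03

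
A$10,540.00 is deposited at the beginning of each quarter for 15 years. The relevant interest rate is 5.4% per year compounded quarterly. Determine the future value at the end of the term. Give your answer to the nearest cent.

A$977,833.09

This is an annuity due: 60 deposits of A$10,540.00 at the beginning of each quarter.
Periodic rate r = 0.054/4 per quarter; n is counted in quarters.
FV = PMT × [((1+r)^n − 1)/r] × (1+r) = 10,540 × [(1+r)^60 − 1] / r × (1+r) = A$977,833.09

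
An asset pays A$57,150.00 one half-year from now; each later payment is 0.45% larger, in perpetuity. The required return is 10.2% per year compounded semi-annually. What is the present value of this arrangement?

A$1,229,032.26

Periodic rate r = 0.102/2 per half-year.
Growing perpetuity (Gordon): PV = PMT₁ / (r − g) = 57,150 / (r − 0.0045) = A$1,229,032.26.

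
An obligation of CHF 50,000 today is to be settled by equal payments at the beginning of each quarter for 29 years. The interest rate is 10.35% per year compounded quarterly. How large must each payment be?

Level annuity due; solve PV = PMT × [(1 − (1+r)^−n)/r] × (1+r) for PMT.
Periodic rate r = 0.1035/4 per quarter; n is counted in quarters.
With n = 116: PMT = 50,000 / ([(1 − (1+r)^−n)/r] × (1+r)) = CHF 1,329.80

CHF 1,329.80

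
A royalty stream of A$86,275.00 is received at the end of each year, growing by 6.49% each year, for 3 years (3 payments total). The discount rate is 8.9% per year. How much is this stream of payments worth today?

A$232,451.20

Periodic rate r = 0.089 per year.
Growing ordinary annuity: PV = PMT₁ × [1 − ((1+g)/(1+r))^n] / (r − g) = 86,275 × [1 − ((1+0.0649)/(1+r))^3] / (r − 0.0649) = A$232,451.20.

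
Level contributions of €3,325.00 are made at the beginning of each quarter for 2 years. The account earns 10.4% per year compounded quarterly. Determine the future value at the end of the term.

This is an annuity due: 8 deposits of €3,325.00 at the beginning of each quarter.
Periodic rate r = 0.104/4 per quarter; n is counted in quarters.
FV = PMT × [((1+r)^n − 1)/r] × (1+r) = 3,325 × [(1+r)^8 − 1] / r × (1+r) = €29,908.57

€29,908.57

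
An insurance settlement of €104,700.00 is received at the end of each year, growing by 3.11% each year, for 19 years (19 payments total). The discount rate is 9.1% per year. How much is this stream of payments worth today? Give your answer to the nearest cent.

€1,150,101.30

Periodic rate r = 0.091 per year.
Growing ordinary annuity: PV = PMT₁ × [1 − ((1+g)/(1+r))^n] / (r − g) = 104,700 × [1 − ((1+0.0311)/(1+r))^19] / (r − 0.0311) = €1,150,101.30.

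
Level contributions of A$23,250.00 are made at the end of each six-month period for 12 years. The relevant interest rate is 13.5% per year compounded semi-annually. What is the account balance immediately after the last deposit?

A$1,307,321.06

This is an ordinary annuity: 24 deposits of A$23,250.00 at the end of each six-month period.
Periodic rate r = 0.135/2 per half-year; n is counted in half-years.
FV = PMT × [((1+r)^n − 1)/r] = 23,250 × [(1+r)^24 − 1] / r = A$1,307,321.06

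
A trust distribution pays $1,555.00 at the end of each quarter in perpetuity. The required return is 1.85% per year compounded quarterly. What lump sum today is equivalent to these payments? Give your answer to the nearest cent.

Periodic rate r = 0.0185/4 per quarter.
Level perpetuity: PV = PMT / r = 1,555 / (0.0185/4) = $336,216.22.

$336,216.22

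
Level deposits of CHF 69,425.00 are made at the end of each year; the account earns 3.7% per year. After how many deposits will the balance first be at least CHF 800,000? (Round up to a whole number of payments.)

Periodic rate r = 0.037 per year.
Ordinary annuity FV: 800,000 = 69,425 × [((1+r)^n − 1)/r].
(1+r)^n = 1 + 800,000 × r / 69,425, so n = ln(1 + 800,000·r/69,425) / ln(1+r) = 9.77.
Round up to a whole number of payments: n = 10.

10 payments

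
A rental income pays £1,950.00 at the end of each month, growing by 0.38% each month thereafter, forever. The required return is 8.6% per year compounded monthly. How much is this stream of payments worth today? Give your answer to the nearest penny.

£579,207.92

Periodic rate r = 0.086/12 per month.
Growing perpetuity (Gordon): PV = PMT₁ / (r − g) = 1,950 / (r − 0.0038) = £579,207.92.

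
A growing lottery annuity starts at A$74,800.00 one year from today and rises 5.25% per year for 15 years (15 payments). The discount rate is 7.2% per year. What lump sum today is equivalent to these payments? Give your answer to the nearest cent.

Periodic rate r = 0.072 per year.
Growing ordinary annuity: PV = PMT₁ × [1 − ((1+g)/(1+r))^n] / (r − g) = 74,800 × [1 − ((1+0.0525)/(1+r))^15] / (r − 0.0525) = A$923,324.74.

A$923,324.74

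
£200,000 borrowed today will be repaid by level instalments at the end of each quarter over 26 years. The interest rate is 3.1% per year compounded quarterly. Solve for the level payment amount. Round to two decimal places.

£2,808.13

Level ordinary annuity; solve PV = PMT × [(1 − (1+r)^−n)/r] for PMT.
Periodic rate r = 0.031/4 per quarter; n is counted in quarters.
With n = 104: PMT = 200,000 / ([(1 − (1+r)^−n)/r]) = £2,808.13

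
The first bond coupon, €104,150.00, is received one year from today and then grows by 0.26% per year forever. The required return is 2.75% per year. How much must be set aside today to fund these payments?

€4,182,730.92

Periodic rate r = 0.0275 per year.
Growing perpetuity (Gordon): PV = PMT₁ / (r − g) = 104,150 / (r − 0.0026) = €4,182,730.92.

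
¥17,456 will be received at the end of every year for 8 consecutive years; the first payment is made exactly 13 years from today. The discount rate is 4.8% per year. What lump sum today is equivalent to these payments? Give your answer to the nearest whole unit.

¥64,800

Ordinary annuity of 8 payments, first payment at period 13.
Periodic rate r = 0.048 per year.
The ordinary-annuity PV formula values the stream one period before the first payment (period 12); discount that back 12 periods:
PV₀ = 17,456 × [1 − (1+r)^−8] / r × (1+r)^−12 = ¥64,800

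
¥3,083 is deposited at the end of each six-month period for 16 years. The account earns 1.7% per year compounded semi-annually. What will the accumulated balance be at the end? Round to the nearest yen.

¥112,830

This is an ordinary annuity: 32 deposits of ¥3,083 at the end of each six-month period.
Periodic rate r = 0.017/2 per half-year; n is counted in half-years.
FV = PMT × [((1+r)^n − 1)/r] = 3,083 × [(1+r)^32 − 1] / r = ¥112,830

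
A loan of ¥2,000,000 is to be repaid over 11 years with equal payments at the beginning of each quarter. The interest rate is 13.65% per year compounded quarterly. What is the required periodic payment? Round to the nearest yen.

¥85,539

Level annuity due; solve PV = PMT × [(1 − (1+r)^−n)/r] × (1+r) for PMT.
Periodic rate r = 0.1365/4 per quarter; n is counted in quarters.
With n = 44: PMT = 2,000,000 / ([(1 − (1+r)^−n)/r] × (1+r)) = ¥85,539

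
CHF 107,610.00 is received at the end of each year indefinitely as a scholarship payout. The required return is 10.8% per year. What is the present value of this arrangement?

CHF 996,388.89

Periodic rate r = 0.108 per year.
Level perpetuity: PV = PMT / r = 107,610 / (0.108) = CHF 996,388.89.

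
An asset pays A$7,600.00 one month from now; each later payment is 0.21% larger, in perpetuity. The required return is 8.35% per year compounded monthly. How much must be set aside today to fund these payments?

Periodic rate r = 0.0835/12 per month.
Growing perpetuity (Gordon): PV = PMT₁ / (r − g) = 7,600 / (r − 0.0021) = A$1,564,322.47.

A$1,564,322.47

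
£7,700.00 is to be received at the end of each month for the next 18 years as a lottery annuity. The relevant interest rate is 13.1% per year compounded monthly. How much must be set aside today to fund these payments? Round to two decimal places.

£637,753.33

This is an ordinary annuity: 216 payments of £7,700.00 at the end of each month.
Periodic rate r = 0.131/12 per month; n is counted in months.
PV = PMT × [(1 − (1+r)^−n)/r] = 7,700 × [1 − (1+r)^−216] / r = £637,753.33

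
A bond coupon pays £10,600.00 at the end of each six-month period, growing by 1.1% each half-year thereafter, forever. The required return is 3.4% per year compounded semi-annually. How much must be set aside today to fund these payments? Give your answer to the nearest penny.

Periodic rate r = 0.034/2 per half-year.
Growing perpetuity (Gordon): PV = PMT₁ / (r − g) = 10,600 / (r − 0.011) = £1,766,666.67.

£1,766,666.67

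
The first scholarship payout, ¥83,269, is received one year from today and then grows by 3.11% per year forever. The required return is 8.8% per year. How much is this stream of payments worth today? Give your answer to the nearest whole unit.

Periodic rate r = 0.088 per year.
Growing perpetuity (Gordon): PV = PMT₁ / (r − g) = 83,269 / (r − 0.0311) = ¥1,463,427.

¥1,463,427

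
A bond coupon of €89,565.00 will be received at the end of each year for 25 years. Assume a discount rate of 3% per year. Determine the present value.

This is an ordinary annuity: 25 payments of €89,565.00 at the end of each year.
Periodic rate r = 0.03 per year.
PV = PMT × [(1 − (1+r)^−n)/r] = 89,565 × [1 − (1+r)^−25] / r = €1,559,608.57

€1,559,608.57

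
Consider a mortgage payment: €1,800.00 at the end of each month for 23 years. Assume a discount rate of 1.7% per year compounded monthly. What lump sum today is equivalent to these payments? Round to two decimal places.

€410,949.74

This is an ordinary annuity: 276 payments of €1,800.00 at the end of each month.
Periodic rate r = 0.017/12 per month; n is counted in months.
PV = PMT × [(1 − (1+r)^−n)/r] = 1,800 × [1 − (1+r)^−276] / r = €410,949.74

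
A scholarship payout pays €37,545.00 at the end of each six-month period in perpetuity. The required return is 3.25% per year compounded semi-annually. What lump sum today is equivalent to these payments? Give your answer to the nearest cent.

Periodic rate r = 0.0325/2 per half-year.
Level perpetuity: PV = PMT / r = 37,545 / (0.0325/2) = €2,310,461.54.

€2,310,461.54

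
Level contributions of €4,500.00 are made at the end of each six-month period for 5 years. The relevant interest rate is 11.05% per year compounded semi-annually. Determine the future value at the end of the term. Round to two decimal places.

This is an ordinary annuity: 10 deposits of €4,500.00 at the end of each six-month period.
Periodic rate r = 0.1105/2 per half-year; n is counted in half-years.
FV = PMT × [((1+r)^n − 1)/r] = 4,500 × [(1+r)^10 − 1] / r = €58,006.96

€58,006.96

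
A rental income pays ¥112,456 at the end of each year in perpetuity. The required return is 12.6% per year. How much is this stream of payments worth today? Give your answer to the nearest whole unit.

¥892,508

Periodic rate r = 0.126 per year.
Level perpetuity: PV = PMT / r = 112,456 / (0.126) = ¥892,508.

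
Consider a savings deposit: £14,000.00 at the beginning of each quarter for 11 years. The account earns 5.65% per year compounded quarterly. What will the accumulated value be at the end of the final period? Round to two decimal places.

£858,037.15

This is an annuity due: 44 deposits of £14,000.00 at the beginning of each quarter.
Periodic rate r = 0.0565/4 per quarter; n is counted in quarters.
FV = PMT × [((1+r)^n − 1)/r] × (1+r) = 14,000 × [(1+r)^44 − 1] / r × (1+r) = £858,037.15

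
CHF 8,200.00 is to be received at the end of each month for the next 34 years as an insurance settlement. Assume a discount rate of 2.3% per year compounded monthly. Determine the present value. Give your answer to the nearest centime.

This is an ordinary annuity: 408 payments of CHF 8,200.00 at the end of each month.
Periodic rate r = 0.023/12 per month; n is counted in months.
PV = PMT × [(1 − (1+r)^−n)/r] = 8,200 × [1 − (1+r)^−408] / r = CHF 2,319,533.33

CHF 2,319,533.33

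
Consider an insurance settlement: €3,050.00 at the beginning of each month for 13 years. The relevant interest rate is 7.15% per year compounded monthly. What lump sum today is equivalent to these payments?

This is an annuity due: 156 payments of €3,050.00 at the beginning of each month.
Periodic rate r = 0.0715/12 per month; n is counted in months.
PV = PMT × [(1 − (1+r)^−n)/r] × (1+r) = 3,050 × [1 − (1+r)^−156] / r × (1+r) = €311,104.32

€311,104.32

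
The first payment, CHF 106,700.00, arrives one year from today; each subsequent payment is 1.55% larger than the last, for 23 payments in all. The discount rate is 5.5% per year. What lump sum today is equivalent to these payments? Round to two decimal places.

Periodic rate r = 0.055 per year.
Growing ordinary annuity: PV = PMT₁ × [1 − ((1+g)/(1+r))^n] / (r − g) = 106,700 × [1 − ((1+0.0155)/(1+r))^23] / (r − 0.0155) = CHF 1,578,215.83.

CHF 1,578,215.83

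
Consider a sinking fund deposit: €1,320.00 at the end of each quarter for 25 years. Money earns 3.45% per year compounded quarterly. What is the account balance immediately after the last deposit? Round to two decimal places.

€208,189.74

This is an ordinary annuity: 100 deposits of €1,320.00 at the end of each quarter.
Periodic rate r = 0.0345/4 per quarter; n is counted in quarters.
FV = PMT × [((1+r)^n − 1)/r] = 1,320 × [(1+r)^100 − 1] / r = €208,189.74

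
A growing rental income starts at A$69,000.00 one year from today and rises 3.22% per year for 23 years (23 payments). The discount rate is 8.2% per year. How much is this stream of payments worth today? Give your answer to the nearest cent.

Periodic rate r = 0.082 per year.
Growing ordinary annuity: PV = PMT₁ × [1 − ((1+g)/(1+r))^n] / (r − g) = 69,000 × [1 − ((1+0.0322)/(1+r))^23] / (r − 0.0322) = A$916,770.44.

A$916,770.44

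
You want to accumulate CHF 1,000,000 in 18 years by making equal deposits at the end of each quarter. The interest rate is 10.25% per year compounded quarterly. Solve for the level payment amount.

Level ordinary annuity; solve FV = PMT × [((1+r)^n − 1)/r] for PMT.
Periodic rate r = 0.1025/4 per quarter; n is counted in quarters.
With n = 72: PMT = 1,000,000 / ([((1+r)^n − 1)/r]) = CHF 4,944.32

CHF 4,944.32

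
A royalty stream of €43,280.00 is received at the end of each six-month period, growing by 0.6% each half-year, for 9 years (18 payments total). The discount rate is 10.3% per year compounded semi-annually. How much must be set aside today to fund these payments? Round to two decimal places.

€522,193.75

Periodic rate r = 0.103/2 per half-year; n is counted in half-years.
Growing ordinary annuity: PV = PMT₁ × [1 − ((1+g)/(1+r))^n] / (r − g) = 43,280 × [1 − ((1+0.006)/(1+r))^18] / (r − 0.006) = €522,193.75.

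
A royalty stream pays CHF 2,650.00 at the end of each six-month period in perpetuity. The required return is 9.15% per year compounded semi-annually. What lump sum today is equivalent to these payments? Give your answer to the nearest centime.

CHF 57,923.50

Periodic rate r = 0.0915/2 per half-year.
Level perpetuity: PV = PMT / r = 2,650 / (0.0915/2) = CHF 57,923.50.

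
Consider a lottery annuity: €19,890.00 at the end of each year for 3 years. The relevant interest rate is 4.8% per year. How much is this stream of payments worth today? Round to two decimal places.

This is an ordinary annuity: 3 payments of €19,890.00 at the end of each year.
Periodic rate r = 0.048 per year.
PV = PMT × [(1 − (1+r)^−n)/r] = 19,890 × [1 − (1+r)^−3] / r = €54,369.03

€54,369.03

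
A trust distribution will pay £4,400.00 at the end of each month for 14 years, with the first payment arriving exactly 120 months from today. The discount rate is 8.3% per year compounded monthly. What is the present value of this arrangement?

£192,122.34

Ordinary annuity of 168 payments, first payment at period 120.
Periodic rate r = 0.083/12 per month; n is counted in months.
The ordinary-annuity PV formula values the stream one period before the first payment (period 119); discount that back 119 periods:
PV₀ = 4,400 × [1 − (1+r)^−168] / r × (1+r)^−119 = £192,122.34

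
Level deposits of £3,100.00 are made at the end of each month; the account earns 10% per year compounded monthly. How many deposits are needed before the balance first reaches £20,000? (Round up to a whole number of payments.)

7 payments

Periodic rate r = 0.1/12 per month; n is counted in months.
Ordinary annuity FV: 20,000 = 3,100 × [((1+r)^n − 1)/r].
(1+r)^n = 1 + 20,000 × r / 3,100, so n = ln(1 + 20,000·r/3,100) / ln(1+r) = 6.31.
Round up to a whole number of payments: n = 7.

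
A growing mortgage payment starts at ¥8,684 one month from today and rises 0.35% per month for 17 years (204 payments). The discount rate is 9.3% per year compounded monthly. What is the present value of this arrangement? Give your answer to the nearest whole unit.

¥1,180,508

Periodic rate r = 0.093/12 per month; n is counted in months.
Growing ordinary annuity: PV = PMT₁ × [1 − ((1+g)/(1+r))^n] / (r − g) = 8,684 × [1 − ((1+0.0035)/(1+r))^204] / (r − 0.0035) = ¥1,180,508.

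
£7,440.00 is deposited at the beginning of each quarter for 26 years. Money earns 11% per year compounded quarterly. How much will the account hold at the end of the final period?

This is an annuity due: 104 deposits of £7,440.00 at the beginning of each quarter.
Periodic rate r = 0.11/4 per quarter; n is counted in quarters.
FV = PMT × [((1+r)^n − 1)/r] × (1+r) = 7,440 × [(1+r)^104 − 1] / r × (1+r) = £4,392,181.96

£4,392,181.96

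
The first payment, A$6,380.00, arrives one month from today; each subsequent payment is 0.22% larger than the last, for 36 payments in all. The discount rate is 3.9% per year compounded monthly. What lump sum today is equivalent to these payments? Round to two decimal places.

A$224,792.20

Periodic rate r = 0.039/12 per month; n is counted in months.
Growing ordinary annuity: PV = PMT₁ × [1 − ((1+g)/(1+r))^n] / (r − g) = 6,380 × [1 − ((1+0.0022)/(1+r))^36] / (r − 0.0022) = A$224,792.20.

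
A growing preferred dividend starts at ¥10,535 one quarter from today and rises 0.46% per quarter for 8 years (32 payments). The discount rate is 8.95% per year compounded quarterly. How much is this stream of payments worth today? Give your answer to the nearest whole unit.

¥254,560

Periodic rate r = 0.0895/4 per quarter; n is counted in quarters.
Growing ordinary annuity: PV = PMT₁ × [1 − ((1+g)/(1+r))^n] / (r − g) = 10,535 × [1 − ((1+0.0046)/(1+r))^32] / (r − 0.0046) = ¥254,560.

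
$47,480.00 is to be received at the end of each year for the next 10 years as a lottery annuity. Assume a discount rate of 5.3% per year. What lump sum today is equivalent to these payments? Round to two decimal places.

$361,344.85

This is an ordinary annuity: 10 payments of $47,480.00 at the end of each year.
Periodic rate r = 0.053 per year.
PV = PMT × [(1 − (1+r)^−n)/r] = 47,480 × [1 − (1+r)^−10] / r = $361,344.85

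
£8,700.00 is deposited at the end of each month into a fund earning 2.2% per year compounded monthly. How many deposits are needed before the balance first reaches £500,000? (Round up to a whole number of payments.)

55 payments

Periodic rate r = 0.022/12 per month; n is counted in months.
Ordinary annuity FV: 500,000 = 8,700 × [((1+r)^n − 1)/r].
(1+r)^n = 1 + 500,000 × r / 8,700, so n = ln(1 + 500,000·r/8,700) / ln(1+r) = 54.69.
Round up to a whole number of payments: n = 55.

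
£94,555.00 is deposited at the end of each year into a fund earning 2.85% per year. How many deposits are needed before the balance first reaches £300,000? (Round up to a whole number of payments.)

4 payments

Periodic rate r = 0.0285 per year.
Ordinary annuity FV: 300,000 = 94,555 × [((1+r)^n − 1)/r].
(1+r)^n = 1 + 300,000 × r / 94,555, so n = ln(1 + 300,000·r/94,555) / ln(1+r) = 3.08.
Round up to a whole number of payments: n = 4.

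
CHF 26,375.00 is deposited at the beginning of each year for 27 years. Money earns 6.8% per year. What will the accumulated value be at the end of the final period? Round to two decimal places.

CHF 2,033,009.01

This is an annuity due: 27 deposits of CHF 26,375.00 at the beginning of each year.
Periodic rate r = 0.068 per year.
FV = PMT × [((1+r)^n − 1)/r] × (1+r) = 26,375 × [(1+r)^27 − 1] / r × (1+r) = CHF 2,033,009.01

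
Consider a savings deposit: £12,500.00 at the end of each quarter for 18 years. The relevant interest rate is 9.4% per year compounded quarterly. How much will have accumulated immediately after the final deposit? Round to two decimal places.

This is an ordinary annuity: 72 deposits of £12,500.00 at the end of each quarter.
Periodic rate r = 0.094/4 per quarter; n is counted in quarters.
FV = PMT × [((1+r)^n − 1)/r] = 12,500 × [(1+r)^72 − 1] / r = £2,300,566.95

£2,300,566.95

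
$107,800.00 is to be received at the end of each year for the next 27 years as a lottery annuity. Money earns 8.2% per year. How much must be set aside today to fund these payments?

This is an ordinary annuity: 27 payments of $107,800.00 at the end of each year.
Periodic rate r = 0.082 per year.
PV = PMT × [(1 − (1+r)^−n)/r] = 107,800 × [1 − (1+r)^−27] / r = $1,158,078.45

$1,158,078.45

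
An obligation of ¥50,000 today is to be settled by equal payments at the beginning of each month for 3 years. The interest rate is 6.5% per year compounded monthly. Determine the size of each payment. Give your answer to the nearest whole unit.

Level annuity due; solve PV = PMT × [(1 − (1+r)^−n)/r] × (1+r) for PMT.
Periodic rate r = 0.065/12 per month; n is counted in months.
With n = 36: PMT = 50,000 / ([(1 − (1+r)^−n)/r] × (1+r)) = ¥1,524

¥1,524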